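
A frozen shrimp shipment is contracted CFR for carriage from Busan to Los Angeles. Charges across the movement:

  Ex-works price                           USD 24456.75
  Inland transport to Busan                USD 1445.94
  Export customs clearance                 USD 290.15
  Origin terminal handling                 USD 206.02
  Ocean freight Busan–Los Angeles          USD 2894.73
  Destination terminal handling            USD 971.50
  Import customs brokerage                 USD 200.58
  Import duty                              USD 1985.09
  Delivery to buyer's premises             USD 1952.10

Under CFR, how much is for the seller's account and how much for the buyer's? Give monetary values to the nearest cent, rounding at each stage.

Seller: USD 29293.59; buyer: USD 5109.27

CFR: the seller pays costs through ocean freight to the destination port, but not insurance.
Seller's account: goods 24456.75 + inland to port 1445.94 + export clearance 290.15 + origin terminal 206.02 + freight 2894.73 = 29293.59
Buyer's account: destination terminal 971.50 + brokerage 200.58 + duty 1985.09 + delivery 1952.10 = 5109.27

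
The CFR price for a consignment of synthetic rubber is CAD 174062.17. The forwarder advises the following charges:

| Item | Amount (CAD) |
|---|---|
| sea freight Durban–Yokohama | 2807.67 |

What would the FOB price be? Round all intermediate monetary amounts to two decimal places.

FOB price: CAD 171254.50

From CFR to FOB, the seller no longer bears: freight.
FOB price = 174062.17 − 2807.67 = 171254.50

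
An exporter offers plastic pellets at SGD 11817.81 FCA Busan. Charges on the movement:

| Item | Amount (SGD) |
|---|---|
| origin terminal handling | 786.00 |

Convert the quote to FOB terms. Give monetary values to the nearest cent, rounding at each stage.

From FCA to FOB, the seller additionally bears: origin terminal.
FOB price = 11817.81 + 786.00 = 12603.81

FOB price: SGD 12603.81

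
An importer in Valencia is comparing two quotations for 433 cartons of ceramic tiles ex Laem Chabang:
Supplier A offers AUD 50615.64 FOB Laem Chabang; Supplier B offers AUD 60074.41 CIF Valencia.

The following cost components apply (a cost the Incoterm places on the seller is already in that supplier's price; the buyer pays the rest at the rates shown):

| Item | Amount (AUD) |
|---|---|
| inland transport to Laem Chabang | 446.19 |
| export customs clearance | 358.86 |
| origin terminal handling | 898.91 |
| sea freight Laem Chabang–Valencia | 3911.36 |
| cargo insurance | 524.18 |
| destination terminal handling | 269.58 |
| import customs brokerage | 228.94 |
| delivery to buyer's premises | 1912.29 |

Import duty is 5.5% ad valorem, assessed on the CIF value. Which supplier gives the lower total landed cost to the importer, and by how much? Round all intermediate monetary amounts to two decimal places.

Supplier A is cheaper by AUD 5299.51

Supplier A (FOB):
CIF value = FOB price + freight + insurance = 50615.64 + 3911.36 + 524.18 = 55051.18
Import duty = 55051.18 × 5.5% = 3027.81
Buyer bears (A): 3911.36 + 524.18 + 269.58 + 228.94 + 1912.29 = 6846.35
Landed cost (A) = invoice 50615.64 + 6846.35 + duty 3027.81 = 60489.80
Supplier B (CIF):
The CIF price already equals the CIF value: 60074.41
Import duty = 60074.41 × 5.5% = 3304.09
Buyer bears (B): 269.58 + 228.94 + 1912.29 = 2410.81
Landed cost (B) = invoice 60074.41 + 2410.81 + duty 3304.09 = 65789.31
Difference = |60489.80 − 65789.31| = 5299.51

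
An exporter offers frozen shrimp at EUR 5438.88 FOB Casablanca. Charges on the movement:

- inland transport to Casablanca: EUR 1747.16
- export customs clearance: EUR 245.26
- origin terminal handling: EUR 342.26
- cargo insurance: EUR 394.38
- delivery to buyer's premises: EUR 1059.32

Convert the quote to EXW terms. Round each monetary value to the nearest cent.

Not relevant to the conversion: insurance, delivery — on the buyer under both terms; not part of either seller's price.
From FOB to EXW, the seller no longer bears: inland to port, export clearance, origin terminal.
EXW price = 5438.88 − 1747.16 − 245.26 − 342.26 = 3104.20

EXW price: EUR 3104.20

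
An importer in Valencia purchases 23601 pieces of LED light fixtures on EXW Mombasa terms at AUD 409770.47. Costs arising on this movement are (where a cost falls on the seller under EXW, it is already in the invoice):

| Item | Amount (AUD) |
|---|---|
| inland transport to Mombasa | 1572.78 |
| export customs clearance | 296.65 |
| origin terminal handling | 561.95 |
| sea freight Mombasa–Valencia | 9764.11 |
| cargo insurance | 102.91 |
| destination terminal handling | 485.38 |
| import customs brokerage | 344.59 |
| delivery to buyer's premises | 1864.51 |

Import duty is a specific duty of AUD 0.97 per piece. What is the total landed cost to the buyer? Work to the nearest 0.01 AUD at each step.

Total landed cost: AUD 447656.32

EXW: the seller makes goods available at their premises; the buyer bears all onward costs.
CIF value = EXW price + inland to port + export clearance + origin terminal + freight + insurance = 409770.47 + 1572.78 + 296.65 + 561.95 + 9764.11 + 102.91 = 422068.87
Import duty = 23601 × 0.97 = 22892.97
Buyer bears: inland to port 1572.78 + export clearance 296.65 + origin terminal 561.95 + freight 9764.11 + insurance 102.91 + destination terminal 485.38 + brokerage 344.59 + delivery 1864.51 + duty 22892.97 = 37885.85
Landed cost = invoice 409770.47 + 37885.85 = 447656.32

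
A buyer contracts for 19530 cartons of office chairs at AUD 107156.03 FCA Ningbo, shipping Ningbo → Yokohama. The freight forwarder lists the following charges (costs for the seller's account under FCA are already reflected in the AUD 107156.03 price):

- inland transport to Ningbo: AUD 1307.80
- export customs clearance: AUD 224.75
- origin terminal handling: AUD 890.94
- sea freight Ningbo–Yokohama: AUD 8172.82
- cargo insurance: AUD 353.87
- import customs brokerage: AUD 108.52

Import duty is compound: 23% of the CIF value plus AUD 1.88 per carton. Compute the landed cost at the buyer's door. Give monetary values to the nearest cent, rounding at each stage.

FCA: the seller delivers export-cleared goods to the carrier; the buyer bears costs from that point.
Already in the invoice (seller's account under FCA): inland to port, export clearance — exclude.
CIF value = FCA price + origin terminal + freight + insurance = 107156.03 + 890.94 + 8172.82 + 353.87 = 116573.66
Ad valorem component: 116573.66 × 23% = 26811.94
Specific component: 19530 × 1.88 = 36716.40
Import duty = 26811.94 + 36716.40 = 63528.34
Buyer bears: origin terminal 890.94 + freight 8172.82 + insurance 353.87 + brokerage 108.52 + duty 63528.34 = 73054.49
Landed cost = invoice 107156.03 + 73054.49 = 180210.52

Total landed cost: AUD 180210.52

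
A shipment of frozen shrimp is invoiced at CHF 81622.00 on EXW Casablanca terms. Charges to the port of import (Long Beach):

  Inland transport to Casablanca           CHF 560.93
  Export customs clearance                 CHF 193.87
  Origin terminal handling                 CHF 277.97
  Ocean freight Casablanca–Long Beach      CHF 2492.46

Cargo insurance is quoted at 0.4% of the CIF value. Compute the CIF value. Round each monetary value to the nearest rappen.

CIF value: CHF 85489.19

Let C be the CIF value. C = EXW price + pre-shipment costs + freight + 0.4% × C
C − 0.4% × C = 81622.00 + 560.93 + 193.87 + 277.97 + 2492.46
0.996 × C = 85147.23
C = 85147.23 / 0.996 = 85489.19
Insurance premium = 0.4% × 85489.19 = 341.96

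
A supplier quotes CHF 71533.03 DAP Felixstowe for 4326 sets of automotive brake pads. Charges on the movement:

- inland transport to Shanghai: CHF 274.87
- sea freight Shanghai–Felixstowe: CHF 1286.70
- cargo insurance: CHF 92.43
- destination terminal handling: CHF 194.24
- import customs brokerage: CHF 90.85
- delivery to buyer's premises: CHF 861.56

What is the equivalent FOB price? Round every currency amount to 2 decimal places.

FOB price: CHF 69098.10

Not relevant to the conversion: inland to port — on the seller under both DAP and FOB; already in the DAP price and stays in the FOB price. brokerage — on the buyer under both terms; not part of either seller's price.
From DAP to FOB, the seller no longer bears: freight, insurance, destination terminal, delivery.
FOB price = 71533.03 − 1286.70 − 92.43 − 194.24 − 861.56 = 69098.10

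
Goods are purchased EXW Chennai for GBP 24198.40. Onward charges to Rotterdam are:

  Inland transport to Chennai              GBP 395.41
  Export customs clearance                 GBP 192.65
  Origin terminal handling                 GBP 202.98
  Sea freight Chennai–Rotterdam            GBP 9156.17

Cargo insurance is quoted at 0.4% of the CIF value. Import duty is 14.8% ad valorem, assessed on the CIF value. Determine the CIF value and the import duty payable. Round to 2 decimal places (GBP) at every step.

Let C be the CIF value. C = EXW price + pre-shipment costs + freight + 0.4% × C
C − 0.4% × C = 24198.40 + 395.41 + 192.65 + 202.98 + 9156.17
0.996 × C = 34145.61
C = 34145.61 / 0.996 = 34282.74
Insurance premium = 0.4% × 34282.74 = 137.13
Import duty = 34282.74 × 14.8% = 5073.85

CIF value: GBP 34282.74; import duty: GBP 5073.85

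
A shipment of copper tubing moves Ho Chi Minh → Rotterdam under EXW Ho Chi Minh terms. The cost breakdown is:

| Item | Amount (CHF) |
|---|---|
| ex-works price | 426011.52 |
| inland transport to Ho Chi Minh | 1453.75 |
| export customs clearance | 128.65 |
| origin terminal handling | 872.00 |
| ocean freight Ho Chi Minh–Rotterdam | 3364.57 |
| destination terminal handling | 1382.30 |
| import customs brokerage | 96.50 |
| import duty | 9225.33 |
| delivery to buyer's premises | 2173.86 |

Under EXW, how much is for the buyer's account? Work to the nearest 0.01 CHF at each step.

EXW: the seller makes goods available at their premises; the buyer bears all onward costs.
Seller's account: goods 426011.52 = 426011.52
Buyer's account: inland to port 1453.75 + export clearance 128.65 + origin terminal 872.00 + freight 3364.57 + destination terminal 1382.30 + brokerage 96.50 + duty 9225.33 + delivery 2173.86 = 18696.96

Buyer's account: CHF 18696.96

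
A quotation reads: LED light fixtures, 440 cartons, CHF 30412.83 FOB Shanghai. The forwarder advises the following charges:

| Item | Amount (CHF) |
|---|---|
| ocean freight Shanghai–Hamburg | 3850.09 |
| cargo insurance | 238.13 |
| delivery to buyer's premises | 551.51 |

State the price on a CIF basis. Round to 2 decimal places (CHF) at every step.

Not relevant to the conversion: delivery — on the buyer under both terms; not part of either seller's price.
From FOB to CIF, the seller additionally bears: freight, insurance.
CIF price = 30412.83 + 3850.09 + 238.13 = 34501.05

CIF price: CHF 34501.05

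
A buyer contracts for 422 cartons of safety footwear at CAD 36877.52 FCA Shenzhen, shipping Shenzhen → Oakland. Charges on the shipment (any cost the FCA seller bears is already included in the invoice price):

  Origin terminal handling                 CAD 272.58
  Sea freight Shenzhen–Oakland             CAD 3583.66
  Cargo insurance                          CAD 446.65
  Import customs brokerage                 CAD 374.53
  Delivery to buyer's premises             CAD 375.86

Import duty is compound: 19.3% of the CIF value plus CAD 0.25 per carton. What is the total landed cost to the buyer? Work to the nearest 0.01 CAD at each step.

FCA: the seller delivers export-cleared goods to the carrier; the buyer bears costs from that point.
CIF value = FCA price + origin terminal + freight + insurance = 36877.52 + 272.58 + 3583.66 + 446.65 = 41180.41
Ad valorem component: 41180.41 × 19.3% = 7947.82
Specific component: 422 × 0.25 = 105.50
Import duty = 7947.82 + 105.50 = 8053.32
Buyer bears: origin terminal 272.58 + freight 3583.66 + insurance 446.65 + brokerage 374.53 + delivery 375.86 + duty 8053.32 = 13106.60
Landed cost = invoice 36877.52 + 13106.60 = 49984.12

Total landed cost: CAD 49984.12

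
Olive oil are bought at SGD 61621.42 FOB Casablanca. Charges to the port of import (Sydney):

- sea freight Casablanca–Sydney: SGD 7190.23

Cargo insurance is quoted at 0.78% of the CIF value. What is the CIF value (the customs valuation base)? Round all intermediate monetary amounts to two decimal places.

CIF value: SGD 69352.60

Let C be the CIF value. C = FOB price + freight + 0.78% × C
C − 0.78% × C = 61621.42 + 7190.23
0.9922 × C = 68811.65
C = 68811.65 / 0.9922 = 69352.60
Insurance premium = 0.78% × 69352.60 = 540.95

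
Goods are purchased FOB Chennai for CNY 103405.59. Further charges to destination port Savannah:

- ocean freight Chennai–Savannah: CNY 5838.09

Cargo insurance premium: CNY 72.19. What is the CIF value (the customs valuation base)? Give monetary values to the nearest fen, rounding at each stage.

CIF value: CNY 109315.87

CIF = FOB price + freight + insurance
CIF = 103405.59 + 5838.09 + 72.19 = 109315.87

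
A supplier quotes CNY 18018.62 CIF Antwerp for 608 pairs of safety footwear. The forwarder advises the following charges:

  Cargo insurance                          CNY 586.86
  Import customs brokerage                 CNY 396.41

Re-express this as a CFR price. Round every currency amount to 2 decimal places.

CFR price: CNY 17431.76

Not relevant to the conversion: brokerage — on the buyer under both terms; not part of either seller's price.
From CIF to CFR, the seller no longer bears: insurance.
CFR price = 18018.62 − 586.86 = 17431.76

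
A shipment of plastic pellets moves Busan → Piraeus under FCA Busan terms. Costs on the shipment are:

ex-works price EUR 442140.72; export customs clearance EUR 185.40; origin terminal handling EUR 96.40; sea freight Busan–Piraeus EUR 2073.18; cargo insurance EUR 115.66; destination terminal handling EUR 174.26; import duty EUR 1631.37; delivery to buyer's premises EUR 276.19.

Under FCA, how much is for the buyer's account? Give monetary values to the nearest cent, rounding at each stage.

Buyer's account: EUR 4367.06

FCA: the seller delivers export-cleared goods to the carrier; the buyer bears costs from that point.
Seller's account: goods 442140.72 + export clearance 185.40 = 442326.12
Buyer's account: origin terminal 96.40 + freight 2073.18 + insurance 115.66 + destination terminal 174.26 + duty 1631.37 + delivery 276.19 = 4367.06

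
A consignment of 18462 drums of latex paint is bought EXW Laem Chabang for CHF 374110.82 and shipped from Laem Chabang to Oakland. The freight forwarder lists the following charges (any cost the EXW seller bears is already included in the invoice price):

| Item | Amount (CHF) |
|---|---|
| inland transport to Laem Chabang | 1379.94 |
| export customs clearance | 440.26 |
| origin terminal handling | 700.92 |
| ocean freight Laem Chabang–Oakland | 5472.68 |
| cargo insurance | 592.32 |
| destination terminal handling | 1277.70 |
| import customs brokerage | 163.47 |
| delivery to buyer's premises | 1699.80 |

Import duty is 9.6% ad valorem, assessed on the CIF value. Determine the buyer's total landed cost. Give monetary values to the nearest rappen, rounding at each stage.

EXW: the seller makes goods available at their premises; the buyer bears all onward costs.
CIF value = EXW price + inland to port + export clearance + origin terminal + freight + insurance = 374110.82 + 1379.94 + 440.26 + 700.92 + 5472.68 + 592.32 = 382696.94
Import duty = 382696.94 × 9.6% = 36738.91
Buyer bears: inland to port 1379.94 + export clearance 440.26 + origin terminal 700.92 + freight 5472.68 + insurance 592.32 + destination terminal 1277.70 + brokerage 163.47 + delivery 1699.80 + duty 36738.91 = 48466.00
Landed cost = invoice 374110.82 + 48466.00 = 422576.82

Total landed cost: CHF 422576.82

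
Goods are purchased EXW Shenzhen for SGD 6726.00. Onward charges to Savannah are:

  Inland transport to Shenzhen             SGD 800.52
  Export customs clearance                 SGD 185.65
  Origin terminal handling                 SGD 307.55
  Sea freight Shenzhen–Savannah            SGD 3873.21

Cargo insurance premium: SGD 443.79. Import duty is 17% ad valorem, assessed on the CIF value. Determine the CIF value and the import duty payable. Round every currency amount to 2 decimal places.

CIF = EXW price + pre-shipment costs + freight + insurance
CIF = 6726.00 + 800.52 + 185.65 + 307.55 + 3873.21 + 443.79 = 12336.72
Import duty = 12336.72 × 17% = 2097.24

CIF value: SGD 12336.72; import duty: SGD 2097.24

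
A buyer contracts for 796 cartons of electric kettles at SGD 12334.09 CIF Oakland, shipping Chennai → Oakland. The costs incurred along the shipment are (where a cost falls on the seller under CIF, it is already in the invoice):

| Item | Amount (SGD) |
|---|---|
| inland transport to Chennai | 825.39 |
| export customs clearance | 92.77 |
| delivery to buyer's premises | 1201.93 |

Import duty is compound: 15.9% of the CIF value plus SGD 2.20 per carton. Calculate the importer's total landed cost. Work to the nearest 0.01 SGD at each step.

CIF: the seller pays costs through ocean freight and marine insurance to the destination port.
Already in the invoice (seller's account under CIF): inland to port, export clearance — exclude.
The CIF price already equals the CIF value: 12334.09
Ad valorem component: 12334.09 × 15.9% = 1961.12
Specific component: 796 × 2.20 = 1751.20
Import duty = 1961.12 + 1751.20 = 3712.32
Buyer bears: delivery 1201.93 + duty 3712.32 = 4914.25
Landed cost = invoice 12334.09 + 4914.25 = 17248.34

Total landed cost: SGD 17248.34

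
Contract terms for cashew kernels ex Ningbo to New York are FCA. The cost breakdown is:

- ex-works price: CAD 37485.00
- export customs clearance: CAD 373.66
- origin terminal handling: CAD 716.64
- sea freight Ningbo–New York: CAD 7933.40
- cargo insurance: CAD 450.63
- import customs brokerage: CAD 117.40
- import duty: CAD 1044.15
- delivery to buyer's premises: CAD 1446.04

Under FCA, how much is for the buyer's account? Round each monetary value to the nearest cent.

Buyer's account: CAD 11708.26

FCA: the seller delivers export-cleared goods to the carrier; the buyer bears costs from that point.
Seller's account: goods 37485.00 + export clearance 373.66 = 37858.66
Buyer's account: origin terminal 716.64 + freight 7933.40 + insurance 450.63 + brokerage 117.40 + duty 1044.15 + delivery 1446.04 = 11708.26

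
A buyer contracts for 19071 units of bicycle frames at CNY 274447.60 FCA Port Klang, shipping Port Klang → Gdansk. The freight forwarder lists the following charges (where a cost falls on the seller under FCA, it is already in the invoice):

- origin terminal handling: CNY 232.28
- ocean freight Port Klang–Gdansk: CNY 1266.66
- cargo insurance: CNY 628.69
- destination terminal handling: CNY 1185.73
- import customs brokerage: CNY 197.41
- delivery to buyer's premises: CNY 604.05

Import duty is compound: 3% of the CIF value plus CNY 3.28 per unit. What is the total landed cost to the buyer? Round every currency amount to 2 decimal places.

FCA: the seller delivers export-cleared goods to the carrier; the buyer bears costs from that point.
CIF value = FCA price + origin terminal + freight + insurance = 274447.60 + 232.28 + 1266.66 + 628.69 = 276575.23
Ad valorem component: 276575.23 × 3% = 8297.26
Specific component: 19071 × 3.28 = 62552.88
Import duty = 8297.26 + 62552.88 = 70850.14
Buyer bears: origin terminal 232.28 + freight 1266.66 + insurance 628.69 + destination terminal 1185.73 + brokerage 197.41 + delivery 604.05 + duty 70850.14 = 74964.96
Landed cost = invoice 274447.60 + 74964.96 = 349412.56

Total landed cost: CNY 349412.56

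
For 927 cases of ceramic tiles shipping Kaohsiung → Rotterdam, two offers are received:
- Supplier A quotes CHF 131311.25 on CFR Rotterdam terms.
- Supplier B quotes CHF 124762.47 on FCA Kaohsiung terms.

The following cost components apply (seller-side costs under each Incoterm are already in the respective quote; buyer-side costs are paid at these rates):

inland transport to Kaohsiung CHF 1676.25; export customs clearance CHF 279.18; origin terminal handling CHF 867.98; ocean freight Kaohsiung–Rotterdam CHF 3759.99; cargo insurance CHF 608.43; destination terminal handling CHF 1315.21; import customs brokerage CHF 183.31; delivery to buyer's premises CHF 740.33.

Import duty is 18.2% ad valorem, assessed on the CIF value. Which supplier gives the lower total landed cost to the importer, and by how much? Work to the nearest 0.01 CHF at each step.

Supplier A (CFR):
CIF value = CFR price + insurance = 131311.25 + 608.43 = 131919.68
Import duty = 131919.68 × 18.2% = 24009.38
Buyer bears (A): 608.43 + 1315.21 + 183.31 + 740.33 = 2847.28
Landed cost (A) = invoice 131311.25 + 2847.28 + duty 24009.38 = 158167.91
Supplier B (FCA):
CIF value = FCA price + origin terminal + freight + insurance = 124762.47 + 867.98 + 3759.99 + 608.43 = 129998.87
Import duty = 129998.87 × 18.2% = 23659.79
Buyer bears (B): 867.98 + 3759.99 + 608.43 + 1315.21 + 183.31 + 740.33 = 7475.25
Landed cost (B) = invoice 124762.47 + 7475.25 + duty 23659.79 = 155897.51
Difference = |158167.91 − 155897.51| = 2270.40

Supplier B is cheaper by CHF 2270.40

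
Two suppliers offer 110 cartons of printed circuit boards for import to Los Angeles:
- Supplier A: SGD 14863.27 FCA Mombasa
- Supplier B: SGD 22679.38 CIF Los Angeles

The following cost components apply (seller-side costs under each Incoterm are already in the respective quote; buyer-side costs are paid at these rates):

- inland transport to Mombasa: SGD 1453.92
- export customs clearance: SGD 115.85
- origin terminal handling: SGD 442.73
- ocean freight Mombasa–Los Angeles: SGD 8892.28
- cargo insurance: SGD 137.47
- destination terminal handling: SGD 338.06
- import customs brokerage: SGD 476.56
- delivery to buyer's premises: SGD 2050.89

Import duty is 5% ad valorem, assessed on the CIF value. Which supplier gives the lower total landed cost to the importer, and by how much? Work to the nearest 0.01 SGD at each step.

Supplier A (FCA):
CIF value = FCA price + origin terminal + freight + insurance = 14863.27 + 442.73 + 8892.28 + 137.47 = 24335.75
Import duty = 24335.75 × 5% = 1216.79
Buyer bears (A): 442.73 + 8892.28 + 137.47 + 338.06 + 476.56 + 2050.89 = 12337.99
Landed cost (A) = invoice 14863.27 + 12337.99 + duty 1216.79 = 28418.05
Supplier B (CIF):
The CIF price already equals the CIF value: 22679.38
Import duty = 22679.38 × 5% = 1133.97
Buyer bears (B): 338.06 + 476.56 + 2050.89 = 2865.51
Landed cost (B) = invoice 22679.38 + 2865.51 + duty 1133.97 = 26678.86
Difference = |28418.05 − 26678.86| = 1739.19

Supplier B is cheaper by SGD 1739.19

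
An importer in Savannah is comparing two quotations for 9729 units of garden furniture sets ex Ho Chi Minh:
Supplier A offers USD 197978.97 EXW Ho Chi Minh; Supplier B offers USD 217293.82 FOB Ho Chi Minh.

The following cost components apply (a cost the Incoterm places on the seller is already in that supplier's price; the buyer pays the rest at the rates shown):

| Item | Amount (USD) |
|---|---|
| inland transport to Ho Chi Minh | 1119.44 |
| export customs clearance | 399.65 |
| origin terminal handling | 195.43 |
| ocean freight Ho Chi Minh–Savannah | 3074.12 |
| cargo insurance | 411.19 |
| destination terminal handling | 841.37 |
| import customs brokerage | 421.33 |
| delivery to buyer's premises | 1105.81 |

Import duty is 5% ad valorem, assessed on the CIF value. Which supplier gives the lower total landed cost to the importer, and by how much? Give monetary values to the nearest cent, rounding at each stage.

Supplier A (EXW):
CIF value = EXW price + inland to port + export clearance + origin terminal + freight + insurance = 197978.97 + 1119.44 + 399.65 + 195.43 + 3074.12 + 411.19 = 203178.80
Import duty = 203178.80 × 5% = 10158.94
Buyer bears (A): 1119.44 + 399.65 + 195.43 + 3074.12 + 411.19 + 841.37 + 421.33 + 1105.81 = 7568.34
Landed cost (A) = invoice 197978.97 + 7568.34 + duty 10158.94 = 215706.25
Supplier B (FOB):
CIF value = FOB price + freight + insurance = 217293.82 + 3074.12 + 411.19 = 220779.13
Import duty = 220779.13 × 5% = 11038.96
Buyer bears (B): 3074.12 + 411.19 + 841.37 + 421.33 + 1105.81 = 5853.82
Landed cost (B) = invoice 217293.82 + 5853.82 + duty 11038.96 = 234186.60
Difference = |215706.25 − 234186.60| = 18480.35

Supplier A is cheaper by USD 18480.35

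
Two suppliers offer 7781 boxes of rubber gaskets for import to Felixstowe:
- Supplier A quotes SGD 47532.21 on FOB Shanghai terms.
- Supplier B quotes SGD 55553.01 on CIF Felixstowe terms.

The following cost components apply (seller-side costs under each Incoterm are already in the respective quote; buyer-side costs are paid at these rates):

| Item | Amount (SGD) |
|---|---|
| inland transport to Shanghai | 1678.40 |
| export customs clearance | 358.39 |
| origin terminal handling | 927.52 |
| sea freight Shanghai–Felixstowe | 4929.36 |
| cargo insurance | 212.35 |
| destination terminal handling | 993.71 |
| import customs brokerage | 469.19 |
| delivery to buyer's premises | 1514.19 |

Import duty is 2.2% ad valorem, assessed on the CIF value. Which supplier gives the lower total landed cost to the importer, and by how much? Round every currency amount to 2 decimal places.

Supplier A (FOB):
CIF value = FOB price + freight + insurance = 47532.21 + 4929.36 + 212.35 = 52673.92
Import duty = 52673.92 × 2.2% = 1158.83
Buyer bears (A): 4929.36 + 212.35 + 993.71 + 469.19 + 1514.19 = 8118.80
Landed cost (A) = invoice 47532.21 + 8118.80 + duty 1158.83 = 56809.84
Supplier B (CIF):
The CIF price already equals the CIF value: 55553.01
Import duty = 55553.01 × 2.2% = 1222.17
Buyer bears (B): 993.71 + 469.19 + 1514.19 = 2977.09
Landed cost (B) = invoice 55553.01 + 2977.09 + duty 1222.17 = 59752.27
Difference = |56809.84 − 59752.27| = 2942.43

Supplier A is cheaper by SGD 2942.43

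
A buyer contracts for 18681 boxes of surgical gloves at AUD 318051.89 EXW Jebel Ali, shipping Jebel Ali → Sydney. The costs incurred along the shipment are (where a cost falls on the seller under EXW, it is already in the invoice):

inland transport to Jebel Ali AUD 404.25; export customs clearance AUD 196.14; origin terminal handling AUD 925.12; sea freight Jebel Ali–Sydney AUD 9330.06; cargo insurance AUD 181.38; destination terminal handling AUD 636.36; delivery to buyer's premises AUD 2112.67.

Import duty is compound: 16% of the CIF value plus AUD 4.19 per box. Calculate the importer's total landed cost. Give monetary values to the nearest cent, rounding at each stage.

Total landed cost: AUD 462765.47

EXW: the seller makes goods available at their premises; the buyer bears all onward costs.
CIF value = EXW price + inland to port + export clearance + origin terminal + freight + insurance = 318051.89 + 404.25 + 196.14 + 925.12 + 9330.06 + 181.38 = 329088.84
Ad valorem component: 329088.84 × 16% = 52654.21
Specific component: 18681 × 4.19 = 78273.39
Import duty = 52654.21 + 78273.39 = 130927.60
Buyer bears: inland to port 404.25 + export clearance 196.14 + origin terminal 925.12 + freight 9330.06 + insurance 181.38 + destination terminal 636.36 + delivery 2112.67 + duty 130927.60 = 144713.58
Landed cost = invoice 318051.89 + 144713.58 = 462765.47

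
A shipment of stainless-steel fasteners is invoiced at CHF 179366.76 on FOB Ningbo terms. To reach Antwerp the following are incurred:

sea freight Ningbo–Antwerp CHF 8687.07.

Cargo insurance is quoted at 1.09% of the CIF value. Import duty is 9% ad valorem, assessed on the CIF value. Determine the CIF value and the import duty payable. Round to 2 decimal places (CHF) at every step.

Let C be the CIF value. C = FOB price + freight + 1.09% × C
C − 1.09% × C = 179366.76 + 8687.07
0.9891 × C = 188053.83
C = 188053.83 / 0.9891 = 190126.21
Insurance premium = 1.09% × 190126.21 = 2072.38
Import duty = 190126.21 × 9% = 17111.36

CIF value: CHF 190126.21; import duty: CHF 17111.36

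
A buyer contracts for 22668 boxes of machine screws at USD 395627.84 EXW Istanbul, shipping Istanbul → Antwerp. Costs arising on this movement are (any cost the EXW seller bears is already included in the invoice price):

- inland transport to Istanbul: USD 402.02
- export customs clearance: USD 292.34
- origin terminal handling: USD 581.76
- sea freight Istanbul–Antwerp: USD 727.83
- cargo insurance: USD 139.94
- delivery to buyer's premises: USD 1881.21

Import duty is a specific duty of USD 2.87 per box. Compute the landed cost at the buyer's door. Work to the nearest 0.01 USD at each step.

Total landed cost: USD 464710.10

EXW: the seller makes goods available at their premises; the buyer bears all onward costs.
CIF value = EXW price + inland to port + export clearance + origin terminal + freight + insurance = 395627.84 + 402.02 + 292.34 + 581.76 + 727.83 + 139.94 = 397771.73
Import duty = 22668 × 2.87 = 65057.16
Buyer bears: inland to port 402.02 + export clearance 292.34 + origin terminal 581.76 + freight 727.83 + insurance 139.94 + delivery 1881.21 + duty 65057.16 = 69082.26
Landed cost = invoice 395627.84 + 69082.26 = 464710.10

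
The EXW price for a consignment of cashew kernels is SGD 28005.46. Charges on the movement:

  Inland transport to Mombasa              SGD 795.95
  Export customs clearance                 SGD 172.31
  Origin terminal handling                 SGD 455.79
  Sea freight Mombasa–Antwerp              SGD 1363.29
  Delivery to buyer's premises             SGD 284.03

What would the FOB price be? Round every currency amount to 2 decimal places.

FOB price: SGD 29429.51

Not relevant to the conversion: freight, delivery — on the buyer under both terms; not part of either seller's price.
From EXW to FOB, the seller additionally bears: inland to port, export clearance, origin terminal.
FOB price = 28005.46 + 795.95 + 172.31 + 455.79 = 29429.51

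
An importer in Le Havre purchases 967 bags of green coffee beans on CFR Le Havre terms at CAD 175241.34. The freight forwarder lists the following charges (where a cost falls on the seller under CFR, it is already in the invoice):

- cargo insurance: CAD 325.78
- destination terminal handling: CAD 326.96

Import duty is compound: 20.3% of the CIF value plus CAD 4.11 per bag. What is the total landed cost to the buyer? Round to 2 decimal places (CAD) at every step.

CFR: the seller pays costs through ocean freight to the destination port, but not insurance.
CIF value = CFR price + insurance = 175241.34 + 325.78 = 175567.12
Ad valorem component: 175567.12 × 20.3% = 35640.13
Specific component: 967 × 4.11 = 3974.37
Import duty = 35640.13 + 3974.37 = 39614.50
Buyer bears: insurance 325.78 + destination terminal 326.96 + duty 39614.50 = 40267.24
Landed cost = invoice 175241.34 + 40267.24 = 215508.58

Total landed cost: CAD 215508.58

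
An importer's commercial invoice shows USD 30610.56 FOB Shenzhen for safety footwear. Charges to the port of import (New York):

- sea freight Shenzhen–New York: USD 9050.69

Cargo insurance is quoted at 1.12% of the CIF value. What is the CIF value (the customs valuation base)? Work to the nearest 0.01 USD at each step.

CIF value: USD 40110.49

Let C be the CIF value. C = FOB price + freight + 1.12% × C
C − 1.12% × C = 30610.56 + 9050.69
0.9888 × C = 39661.25
C = 39661.25 / 0.9888 = 40110.49
Insurance premium = 1.12% × 40110.49 = 449.24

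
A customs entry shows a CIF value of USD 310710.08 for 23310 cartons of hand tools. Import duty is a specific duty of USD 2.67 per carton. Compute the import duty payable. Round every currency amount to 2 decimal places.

Import duty = 23310 × 2.67 = 62237.70

Import duty: USD 62237.70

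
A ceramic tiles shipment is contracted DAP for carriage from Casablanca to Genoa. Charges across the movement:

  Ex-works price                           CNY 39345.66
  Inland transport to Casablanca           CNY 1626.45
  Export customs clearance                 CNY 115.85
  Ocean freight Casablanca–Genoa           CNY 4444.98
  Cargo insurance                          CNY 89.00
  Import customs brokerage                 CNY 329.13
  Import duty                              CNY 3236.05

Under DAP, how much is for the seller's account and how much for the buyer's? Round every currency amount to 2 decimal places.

Seller: CNY 45621.94; buyer: CNY 3565.18

DAP: the seller bears all costs to the named destination except import duty and clearance.
Seller's account: goods 39345.66 + inland to port 1626.45 + export clearance 115.85 + freight 4444.98 + insurance 89.00 = 45621.94
Buyer's account: brokerage 329.13 + duty 3236.05 = 3565.18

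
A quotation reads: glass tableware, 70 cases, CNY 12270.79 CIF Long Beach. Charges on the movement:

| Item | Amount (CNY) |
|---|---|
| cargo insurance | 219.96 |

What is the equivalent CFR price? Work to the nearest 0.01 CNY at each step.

From CIF to CFR, the seller no longer bears: insurance.
CFR price = 12270.79 − 219.96 = 12050.83

CFR price: CNY 12050.83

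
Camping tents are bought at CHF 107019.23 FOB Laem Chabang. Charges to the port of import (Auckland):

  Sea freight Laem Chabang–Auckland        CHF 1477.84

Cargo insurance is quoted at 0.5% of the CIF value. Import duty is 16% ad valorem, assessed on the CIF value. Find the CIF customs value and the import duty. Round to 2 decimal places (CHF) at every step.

Let C be the CIF value. C = FOB price + freight + 0.5% × C
C − 0.5% × C = 107019.23 + 1477.84
0.995 × C = 108497.07
C = 108497.07 / 0.995 = 109042.28
Insurance premium = 0.5% × 109042.28 = 545.21
Import duty = 109042.28 × 16% = 17446.76

CIF value: CHF 109042.28; import duty: CHF 17446.76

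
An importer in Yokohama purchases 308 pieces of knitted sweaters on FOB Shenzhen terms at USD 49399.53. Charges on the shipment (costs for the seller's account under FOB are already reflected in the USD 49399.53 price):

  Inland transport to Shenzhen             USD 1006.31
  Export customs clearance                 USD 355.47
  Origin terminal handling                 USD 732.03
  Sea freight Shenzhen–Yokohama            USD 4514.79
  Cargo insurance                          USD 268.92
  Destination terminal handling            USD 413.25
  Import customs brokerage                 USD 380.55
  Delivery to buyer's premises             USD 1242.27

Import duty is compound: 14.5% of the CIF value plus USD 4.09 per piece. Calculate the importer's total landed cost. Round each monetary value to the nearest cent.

Total landed cost: USD 65335.60

FOB: the seller bears costs until goods are on board at the origin port; the buyer bears freight, insurance and all costs thereafter.
Already in the invoice (seller's account under FOB): inland to port, export clearance, origin terminal — exclude.
CIF value = FOB price + freight + insurance = 49399.53 + 4514.79 + 268.92 = 54183.24
Ad valorem component: 54183.24 × 14.5% = 7856.57
Specific component: 308 × 4.09 = 1259.72
Import duty = 7856.57 + 1259.72 = 9116.29
Buyer bears: freight 4514.79 + insurance 268.92 + destination terminal 413.25 + brokerage 380.55 + delivery 1242.27 + duty 9116.29 = 15936.07
Landed cost = invoice 49399.53 + 15936.07 = 65335.60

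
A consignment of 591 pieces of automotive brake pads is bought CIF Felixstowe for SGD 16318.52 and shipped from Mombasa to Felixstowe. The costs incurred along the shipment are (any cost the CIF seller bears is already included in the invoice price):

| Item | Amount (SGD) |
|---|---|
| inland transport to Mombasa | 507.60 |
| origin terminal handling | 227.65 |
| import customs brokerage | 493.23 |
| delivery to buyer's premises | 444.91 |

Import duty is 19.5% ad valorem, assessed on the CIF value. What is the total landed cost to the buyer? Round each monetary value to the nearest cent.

CIF: the seller pays costs through ocean freight and marine insurance to the destination port.
Already in the invoice (seller's account under CIF): inland to port, origin terminal — exclude.
The CIF price already equals the CIF value: 16318.52
Import duty = 16318.52 × 19.5% = 3182.11
Buyer bears: brokerage 493.23 + delivery 444.91 + duty 3182.11 = 4120.25
Landed cost = invoice 16318.52 + 4120.25 = 20438.77

Total landed cost: SGD 20438.77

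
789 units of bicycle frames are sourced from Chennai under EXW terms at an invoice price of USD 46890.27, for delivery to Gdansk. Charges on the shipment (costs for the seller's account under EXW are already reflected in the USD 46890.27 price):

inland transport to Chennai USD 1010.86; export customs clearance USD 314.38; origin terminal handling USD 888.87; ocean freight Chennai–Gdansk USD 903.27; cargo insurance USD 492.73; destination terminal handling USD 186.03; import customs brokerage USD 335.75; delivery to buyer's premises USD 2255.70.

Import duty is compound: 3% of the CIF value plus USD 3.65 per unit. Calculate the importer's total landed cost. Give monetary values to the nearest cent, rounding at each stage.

Total landed cost: USD 57672.72

EXW: the seller makes goods available at their premises; the buyer bears all onward costs.
CIF value = EXW price + inland to port + export clearance + origin terminal + freight + insurance = 46890.27 + 1010.86 + 314.38 + 888.87 + 903.27 + 492.73 = 50500.38
Ad valorem component: 50500.38 × 3% = 1515.01
Specific component: 789 × 3.65 = 2879.85
Import duty = 1515.01 + 2879.85 = 4394.86
Buyer bears: inland to port 1010.86 + export clearance 314.38 + origin terminal 888.87 + freight 903.27 + insurance 492.73 + destination terminal 186.03 + brokerage 335.75 + delivery 2255.70 + duty 4394.86 = 10782.45
Landed cost = invoice 46890.27 + 10782.45 = 57672.72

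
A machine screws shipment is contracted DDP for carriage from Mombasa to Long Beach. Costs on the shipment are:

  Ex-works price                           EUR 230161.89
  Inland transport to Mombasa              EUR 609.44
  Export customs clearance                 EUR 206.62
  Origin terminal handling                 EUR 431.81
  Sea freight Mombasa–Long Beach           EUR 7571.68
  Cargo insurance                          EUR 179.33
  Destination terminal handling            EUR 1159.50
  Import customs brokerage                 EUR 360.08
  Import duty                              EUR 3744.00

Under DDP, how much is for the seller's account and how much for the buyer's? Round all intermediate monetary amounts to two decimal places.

Seller: EUR 244424.35; buyer: EUR 0.00

DDP: the seller bears all costs including import duty.
Seller's account: goods 230161.89 + inland to port 609.44 + export clearance 206.62 + origin terminal 431.81 + freight 7571.68 + insurance 179.33 + destination terminal 1159.50 + brokerage 360.08 + duty 3744.00 = 244424.35
Buyer's account: 0.00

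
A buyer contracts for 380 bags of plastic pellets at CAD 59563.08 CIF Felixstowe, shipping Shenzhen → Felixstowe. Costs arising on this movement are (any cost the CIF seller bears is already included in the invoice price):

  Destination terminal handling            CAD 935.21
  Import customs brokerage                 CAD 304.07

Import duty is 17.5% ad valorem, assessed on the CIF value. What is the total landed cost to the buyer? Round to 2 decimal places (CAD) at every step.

CIF: the seller pays costs through ocean freight and marine insurance to the destination port.
The CIF price already equals the CIF value: 59563.08
Import duty = 59563.08 × 17.5% = 10423.54
Buyer bears: destination terminal 935.21 + brokerage 304.07 + duty 10423.54 = 11662.82
Landed cost = invoice 59563.08 + 11662.82 = 71225.90

Total landed cost: CAD 71225.90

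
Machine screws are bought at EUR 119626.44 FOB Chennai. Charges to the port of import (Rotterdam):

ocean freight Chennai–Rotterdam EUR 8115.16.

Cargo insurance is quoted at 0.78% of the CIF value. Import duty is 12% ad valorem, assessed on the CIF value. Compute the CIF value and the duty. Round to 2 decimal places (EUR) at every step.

CIF value: EUR 128745.82; import duty: EUR 15449.50

Let C be the CIF value. C = FOB price + freight + 0.78% × C
C − 0.78% × C = 119626.44 + 8115.16
0.9922 × C = 127741.60
C = 127741.60 / 0.9922 = 128745.82
Insurance premium = 0.78% × 128745.82 = 1004.22
Import duty = 128745.82 × 12% = 15449.50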